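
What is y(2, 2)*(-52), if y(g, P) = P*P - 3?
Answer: -52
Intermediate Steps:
y(g, P) = -3 + P² (y(g, P) = P² - 3 = -3 + P²)
y(2, 2)*(-52) = (-3 + 2²)*(-52) = (-3 + 4)*(-52) = 1*(-52) = -52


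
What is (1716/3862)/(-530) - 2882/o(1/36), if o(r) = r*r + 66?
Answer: -1911329063853/43770565955 ≈ -43.667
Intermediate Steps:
o(r) = 66 + r**2 (o(r) = r**2 + 66 = 66 + r**2)
(1716/3862)/(-530) - 2882/o(1/36) = (1716/3862)/(-530) - 2882/(66 + (1/36)**2) = (1716*(1/3862))*(-1/530) - 2882/(66 + (1/36)**2) = (858/1931)*(-1/530) - 2882/(66 + 1/1296) = -429/511715 - 2882/85537/1296 = -429/511715 - 2882*1296/85537 = -429/511715 - 3735072/85537 = -1911329063853/43770565955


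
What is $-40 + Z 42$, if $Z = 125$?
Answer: $5210$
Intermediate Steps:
$-40 + Z 42 = -40 + 125 \cdot 42 = -40 + 5250 = 5210$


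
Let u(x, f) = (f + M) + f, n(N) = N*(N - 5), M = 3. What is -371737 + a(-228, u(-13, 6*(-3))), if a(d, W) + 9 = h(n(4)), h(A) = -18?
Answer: -371764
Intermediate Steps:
n(N) = N*(-5 + N)
u(x, f) = 3 + 2*f (u(x, f) = (f + 3) + f = (3 + f) + f = 3 + 2*f)
a(d, W) = -27 (a(d, W) = -9 - 18 = -27)
-371737 + a(-228, u(-13, 6*(-3))) = -371737 - 27 = -371764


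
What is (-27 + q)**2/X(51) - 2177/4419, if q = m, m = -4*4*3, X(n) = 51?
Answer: 8248616/75123 ≈ 109.80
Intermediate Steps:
m = -48 (m = -16*3 = -48)
q = -48
(-27 + q)**2/X(51) - 2177/4419 = (-27 - 48)**2/51 - 2177/4419 = (-75)**2*(1/51) - 2177*1/4419 = 5625*(1/51) - 2177/4419 = 1875/17 - 2177/4419 = 8248616/75123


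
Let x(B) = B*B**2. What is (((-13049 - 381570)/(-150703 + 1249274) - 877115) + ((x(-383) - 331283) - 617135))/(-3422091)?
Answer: 63725269791439/3759409931961 ≈ 16.951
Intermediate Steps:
x(B) = B**3
(((-13049 - 381570)/(-150703 + 1249274) - 877115) + ((x(-383) - 331283) - 617135))/(-3422091) = (((-13049 - 381570)/(-150703 + 1249274) - 877115) + (((-383)**3 - 331283) - 617135))/(-3422091) = ((-394619/1098571 - 877115) + ((-56181887 - 331283) - 617135))*(-1/3422091) = ((-394619*1/1098571 - 877115) + (-56513170 - 617135))*(-1/3422091) = ((-394619/1098571 - 877115) - 57130305)*(-1/3422091) = (-963573497284/1098571 - 57130305)*(-1/3422091) = -63725269791439/1098571*(-1/3422091) = 63725269791439/3759409931961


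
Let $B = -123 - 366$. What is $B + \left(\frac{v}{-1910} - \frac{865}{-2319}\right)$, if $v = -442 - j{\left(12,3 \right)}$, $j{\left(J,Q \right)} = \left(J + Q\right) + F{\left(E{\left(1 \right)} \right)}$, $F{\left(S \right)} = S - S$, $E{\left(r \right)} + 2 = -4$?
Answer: $- \frac{2163210877}{4429290} \approx -488.39$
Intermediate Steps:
$E{\left(r \right)} = -6$ ($E{\left(r \right)} = -2 - 4 = -6$)
$F{\left(S \right)} = 0$
$B = -489$
$j{\left(J,Q \right)} = J + Q$ ($j{\left(J,Q \right)} = \left(J + Q\right) + 0 = J + Q$)
$v = -457$ ($v = -442 - \left(12 + 3\right) = -442 - 15 = -457$)
$B + \left(\frac{v}{-1910} - \frac{865}{-2319}\right) = -489 - \left(- \frac{865}{2319} - \frac{457}{1910}\right) = -489 - - \frac{2711933}{4429290} = -489 + \left(\frac{457}{1910} + \frac{865}{2319}\right) = -489 + \frac{2711933}{4429290} = - \frac{2163210877}{4429290}$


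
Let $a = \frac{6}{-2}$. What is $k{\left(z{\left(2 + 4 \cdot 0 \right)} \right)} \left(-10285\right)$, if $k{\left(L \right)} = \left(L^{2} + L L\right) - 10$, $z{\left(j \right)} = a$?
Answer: $-82280$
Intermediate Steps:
$a = -3$ ($a = 6 \left(- \frac{1}{2}\right) = -3$)
$z{\left(j \right)} = -3$
$k{\left(L \right)} = -10 + 2 L^{2}$ ($k{\left(L \right)} = \left(L^{2} + L^{2}\right) - 10 = 2 L^{2} - 10 = -10 + 2 L^{2}$)
$k{\left(z{\left(2 + 4 \cdot 0 \right)} \right)} \left(-10285\right) = \left(-10 + 2 \left(-3\right)^{2}\right) \left(-10285\right) = \left(-10 + 2 \cdot 9\right) \left(-10285\right) = \left(-10 + 18\right) \left(-10285\right) = 8 \left(-10285\right) = -82280$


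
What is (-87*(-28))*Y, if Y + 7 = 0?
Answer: -17052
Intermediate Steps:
Y = -7 (Y = -7 + 0 = -7)
(-87*(-28))*Y = -87*(-28)*(-7) = 2436*(-7) = -17052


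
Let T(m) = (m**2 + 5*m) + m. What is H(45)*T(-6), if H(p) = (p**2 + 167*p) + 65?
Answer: 0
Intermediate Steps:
T(m) = m**2 + 6*m
H(p) = 65 + p**2 + 167*p
H(45)*T(-6) = (65 + 45**2 + 167*45)*(-6*(6 - 6)) = (65 + 2025 + 7515)*(-6*0) = 9605*0 = 0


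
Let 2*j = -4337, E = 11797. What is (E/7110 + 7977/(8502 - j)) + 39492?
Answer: 5992664461637/151734510 ≈ 39494.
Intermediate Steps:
j = -4337/2 (j = (½)*(-4337) = -4337/2 ≈ -2168.5)
(E/7110 + 7977/(8502 - j)) + 39492 = (11797/7110 + 7977/(8502 - 1*(-4337/2))) + 39492 = (11797*(1/7110) + 7977/(8502 + 4337/2)) + 39492 = (11797/7110 + 7977/(21341/2)) + 39492 = (11797/7110 + 7977*(2/21341)) + 39492 = (11797/7110 + 15954/21341) + 39492 = 365192717/151734510 + 39492 = 5992664461637/151734510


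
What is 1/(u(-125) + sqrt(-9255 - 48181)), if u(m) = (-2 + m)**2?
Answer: 16129/260202077 - 2*I*sqrt(14359)/260202077 ≈ 6.1986e-5 - 9.2105e-7*I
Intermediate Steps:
1/(u(-125) + sqrt(-9255 - 48181)) = 1/((-2 - 125)**2 + sqrt(-9255 - 48181)) = 1/((-127)**2 + sqrt(-57436)) = 1/(16129 + 2*I*sqrt(14359))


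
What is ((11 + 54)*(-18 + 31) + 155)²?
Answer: 1000000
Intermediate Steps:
((11 + 54)*(-18 + 31) + 155)² = (65*13 + 155)² = (845 + 155)² = 1000² = 1000000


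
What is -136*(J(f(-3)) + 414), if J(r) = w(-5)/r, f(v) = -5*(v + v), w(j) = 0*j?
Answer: -56304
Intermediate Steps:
w(j) = 0
f(v) = -10*v
J(r) = 0 (J(r) = 0/r = 0)
-136*(J(f(-3)) + 414) = -136*(0 + 414) = -136*414 = -56304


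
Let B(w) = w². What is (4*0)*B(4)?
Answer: 0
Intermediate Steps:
(4*0)*B(4) = (4*0)*4² = 0*16 = 0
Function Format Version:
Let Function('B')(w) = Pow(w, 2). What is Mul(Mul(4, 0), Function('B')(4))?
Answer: 0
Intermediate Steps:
Mul(Mul(4, 0), Function('B')(4)) = Mul(Mul(4, 0), Pow(4, 2)) = Mul(0, 16) = 0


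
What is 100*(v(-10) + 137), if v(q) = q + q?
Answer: 11700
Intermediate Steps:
v(q) = 2*q
100*(v(-10) + 137) = 100*(2*(-10) + 137) = 100*(-20 + 137) = 100*117 = 11700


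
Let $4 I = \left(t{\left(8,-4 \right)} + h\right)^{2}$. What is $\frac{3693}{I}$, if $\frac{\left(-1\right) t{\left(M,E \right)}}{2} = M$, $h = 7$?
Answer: $\frac{4924}{27} \approx 182.37$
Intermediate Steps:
$t{\left(M,E \right)} = - 2 M$
$I = \frac{81}{4}$ ($I = \frac{\left(\left(-2\right) 8 + 7\right)^{2}}{4} = \frac{\left(-16 + 7\right)^{2}}{4} = \frac{\left(-9\right)^{2}}{4} = \frac{1}{4} \cdot 81 = \frac{81}{4} \approx 20.25$)
$\frac{3693}{I} = \frac{3693}{\frac{81}{4}} = 3693 \cdot \frac{4}{81} = \frac{4924}{27}$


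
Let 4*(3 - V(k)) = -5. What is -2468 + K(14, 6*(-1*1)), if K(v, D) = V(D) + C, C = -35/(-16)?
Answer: -39385/16 ≈ -2461.6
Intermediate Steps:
C = 35/16 (C = -35*(-1/16) = 35/16 ≈ 2.1875)
V(k) = 17/4 (V(k) = 3 - ¼*(-5) = 3 + 5/4 = 17/4)
K(v, D) = 103/16 (K(v, D) = 17/4 + 35/16 = 103/16)
-2468 + K(14, 6*(-1*1)) = -2468 + 103/16 = -39385/16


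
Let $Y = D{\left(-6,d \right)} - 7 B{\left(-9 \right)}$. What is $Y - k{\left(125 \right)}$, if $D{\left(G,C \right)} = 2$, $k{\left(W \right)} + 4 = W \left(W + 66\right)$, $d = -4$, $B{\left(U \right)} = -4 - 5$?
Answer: $-23806$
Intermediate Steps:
$B{\left(U \right)} = -9$ ($B{\left(U \right)} = -4 - 5 = -9$)
$k{\left(W \right)} = -4 + W \left(66 + W\right)$ ($k{\left(W \right)} = -4 + W \left(W + 66\right) = -4 + W \left(66 + W\right)$)
$Y = 65$ ($Y = 2 - -63 = 2 + 63 = 65$)
$Y - k{\left(125 \right)} = 65 - \left(-4 + 125^{2} + 66 \cdot 125\right) = 65 - \left(-4 + 15625 + 8250\right) = 65 - 23871 = -23806$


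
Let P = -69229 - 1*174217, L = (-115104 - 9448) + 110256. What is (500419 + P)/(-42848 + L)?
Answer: -256973/57144 ≈ -4.4969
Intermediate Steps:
L = -14296 (L = -124552 + 110256 = -14296)
P = -243446 (P = -69229 - 174217 = -243446)
(500419 + P)/(-42848 + L) = (500419 - 243446)/(-42848 - 14296) = 256973/(-57144) = 256973*(-1/57144) = -256973/57144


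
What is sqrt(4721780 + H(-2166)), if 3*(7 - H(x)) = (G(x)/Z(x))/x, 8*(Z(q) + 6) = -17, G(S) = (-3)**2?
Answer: sqrt(7201787576815)/1235 ≈ 2173.0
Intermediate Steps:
G(S) = 9
Z(q) = -65/8 (Z(q) = -6 + (1/8)*(-17) = -6 - 17/8 = -65/8)
H(x) = 7 + 24/(65*x) (H(x) = 7 - 9/(-65/8)/(3*x) = 7 - 9*(-8/65)/(3*x) = 7 - (-24)/(65*x) = 7 + 24/(65*x))
sqrt(4721780 + H(-2166)) = sqrt(4721780 + (7 + (24/65)/(-2166))) = sqrt(4721780 + (7 + (24/65)*(-1/2166))) = sqrt(4721780 + (7 - 4/23465)) = sqrt(4721780 + 164251/23465) = sqrt(110796731951/23465) = sqrt(7201787576815)/1235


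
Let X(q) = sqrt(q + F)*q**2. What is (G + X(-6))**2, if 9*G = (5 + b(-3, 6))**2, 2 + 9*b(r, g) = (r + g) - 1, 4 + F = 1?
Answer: -944159/81 + 600*I ≈ -11656.0 + 600.0*I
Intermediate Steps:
F = -3 (F = -4 + 1 = -3)
b(r, g) = -1/3 + g/9 + r/9 (b(r, g) = -2/9 + ((r + g) - 1)/9 = -2/9 + ((g + r) - 1)/9 = -2/9 + (-1 + g + r)/9 = -2/9 + (-1/9 + g/9 + r/9) = -1/3 + g/9 + r/9)
X(q) = q**2*sqrt(-3 + q) (X(q) = sqrt(q - 3)*q**2 = sqrt(-3 + q)*q**2 = q**2*sqrt(-3 + q))
G = 25/9 (G = (5 + (-1/3 + (1/9)*6 + (1/9)*(-3)))**2/9 = (5 + (-1/3 + 2/3 - 1/3))**2/9 = (5 + 0)**2/9 = (1/9)*5**2 = (1/9)*25 = 25/9 ≈ 2.7778)
(G + X(-6))**2 = (25/9 + (-6)**2*sqrt(-3 - 6))**2 = (25/9 + 36*sqrt(-9))**2 = (25/9 + 36*(3*I))**2 = (25/9 + 108*I)**2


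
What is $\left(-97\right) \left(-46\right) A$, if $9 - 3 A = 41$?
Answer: $- \frac{142784}{3} \approx -47595.0$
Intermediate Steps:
$A = - \frac{32}{3}$ ($A = 3 - \frac{41}{3} = - \frac{32}{3} \approx -10.667$)
$\left(-97\right) \left(-46\right) A = \left(-97\right) \left(-46\right) \left(- \frac{32}{3}\right) = 4462 \left(- \frac{32}{3}\right) = - \frac{142784}{3}$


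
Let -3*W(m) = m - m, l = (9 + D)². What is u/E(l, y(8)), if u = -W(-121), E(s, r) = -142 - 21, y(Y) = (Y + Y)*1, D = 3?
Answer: 0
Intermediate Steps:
y(Y) = 2*Y (y(Y) = (2*Y)*1 = 2*Y)
l = 144 (l = (9 + 3)² = 12² = 144)
W(m) = 0 (W(m) = -(m - m)/3 = -⅓*0 = 0)
E(s, r) = -163
u = 0 (u = -1*0 = 0)
u/E(l, y(8)) = 0/(-163) = 0*(-1/163) = 0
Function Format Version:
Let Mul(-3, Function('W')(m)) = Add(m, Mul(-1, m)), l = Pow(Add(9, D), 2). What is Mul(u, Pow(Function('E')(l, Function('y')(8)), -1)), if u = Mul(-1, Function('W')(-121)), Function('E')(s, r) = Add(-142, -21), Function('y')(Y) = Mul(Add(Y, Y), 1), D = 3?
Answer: 0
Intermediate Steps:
Function('y')(Y) = Mul(2, Y) (Function('y')(Y) = Mul(Mul(2, Y), 1) = Mul(2, Y))
l = 144 (l = Pow(Add(9, 3), 2) = Pow(12, 2) = 144)
Function('W')(m) = 0 (Function('W')(m) = Mul(Rational(-1, 3), Add(m, Mul(-1, m))) = Mul(Rational(-1, 3), 0) = 0)
Function('E')(s, r) = -163
u = 0 (u = Mul(-1, 0) = 0)
Mul(u, Pow(Function('E')(l, Function('y')(8)), -1)) = Mul(0, Pow(-163, -1)) = Mul(0, Rational(-1, 163)) = 0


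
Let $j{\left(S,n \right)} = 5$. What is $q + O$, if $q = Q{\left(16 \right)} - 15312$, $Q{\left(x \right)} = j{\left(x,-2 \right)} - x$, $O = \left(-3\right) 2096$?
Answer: $-21611$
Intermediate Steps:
$O = -6288$
$Q{\left(x \right)} = 5 - x$
$q = -15323$ ($q = \left(5 - 16\right) - 15312 = -11 - 15312 = -15323$)
$q + O = -15323 - 6288 = -21611$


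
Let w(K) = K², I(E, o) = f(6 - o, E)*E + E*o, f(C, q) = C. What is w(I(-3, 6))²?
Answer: 104976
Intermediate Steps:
I(E, o) = E*o + E*(6 - o) (I(E, o) = (6 - o)*E + E*o = E*(6 - o) + E*o = E*o + E*(6 - o))
w(I(-3, 6))² = ((6*(-3))²)² = ((-18)²)² = 324² = 104976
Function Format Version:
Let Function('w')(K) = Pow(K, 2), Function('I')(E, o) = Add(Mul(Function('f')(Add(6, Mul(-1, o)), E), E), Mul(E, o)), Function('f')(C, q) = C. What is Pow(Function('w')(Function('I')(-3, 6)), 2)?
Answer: 104976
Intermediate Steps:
Function('I')(E, o) = Add(Mul(E, o), Mul(E, Add(6, Mul(-1, o)))) (Function('I')(E, o) = Add(Mul(Add(6, Mul(-1, o)), E), Mul(E, o)) = Add(Mul(E, Add(6, Mul(-1, o))), Mul(E, o)) = Add(Mul(E, o), Mul(E, Add(6, Mul(-1, o)))))
Pow(Function('w')(Function('I')(-3, 6)), 2) = Pow(Pow(Mul(6, -3), 2), 2) = Pow(Pow(-18, 2), 2) = Pow(324, 2) = 104976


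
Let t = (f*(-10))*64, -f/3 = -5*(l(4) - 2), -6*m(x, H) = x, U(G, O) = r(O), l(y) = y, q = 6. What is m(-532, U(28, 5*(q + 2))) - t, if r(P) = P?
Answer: 57866/3 ≈ 19289.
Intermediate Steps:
U(G, O) = O
m(x, H) = -x/6
f = 30 (f = -(-15)*(4 - 2) = -(-15)*2 = -3*(-10) = 30)
t = -19200 (t = (30*(-10))*64 = -300*64 = -19200)
m(-532, U(28, 5*(q + 2))) - t = -1/6*(-532) - 1*(-19200) = 266/3 + 19200 = 57866/3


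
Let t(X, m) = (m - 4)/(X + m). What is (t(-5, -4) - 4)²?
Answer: 784/81 ≈ 9.6790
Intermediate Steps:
t(X, m) = (-4 + m)/(X + m)
(t(-5, -4) - 4)² = ((-4 - 4)/(-5 - 4) - 4)² = (-8/(-9) - 4)² = (-⅑*(-8) - 4)² = (8/9 - 4)² = (-28/9)² = 784/81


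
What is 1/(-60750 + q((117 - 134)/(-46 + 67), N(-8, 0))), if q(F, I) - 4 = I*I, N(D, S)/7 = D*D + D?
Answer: 1/92918 ≈ 1.0762e-5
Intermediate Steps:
N(D, S) = 7*D + 7*D² (N(D, S) = 7*(D*D + D) = 7*(D² + D) = 7*(D + D²) = 7*D + 7*D²)
q(F, I) = 4 + I² (q(F, I) = 4 + I*I = 4 + I²)
1/(-60750 + q((117 - 134)/(-46 + 67), N(-8, 0))) = 1/(-60750 + (4 + (7*(-8)*(1 - 8))²)) = 1/(-60750 + (4 + (7*(-8)*(-7))²)) = 1/(-60750 + (4 + 392²)) = 1/(-60750 + (4 + 153664)) = 1/(-60750 + 153668) = 1/92918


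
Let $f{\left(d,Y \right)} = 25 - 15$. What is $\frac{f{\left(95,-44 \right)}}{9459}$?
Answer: $\frac{10}{9459} \approx 0.0010572$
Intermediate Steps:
$f{\left(d,Y \right)} = 10$
$\frac{f{\left(95,-44 \right)}}{9459} = \frac{10}{9459}$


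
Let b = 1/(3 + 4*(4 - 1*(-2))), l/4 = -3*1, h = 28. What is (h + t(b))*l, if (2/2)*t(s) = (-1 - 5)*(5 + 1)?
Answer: 96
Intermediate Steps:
l = -12 (l = 4*(-3*1) = 4*(-3) = -12)
b = 1/27 (b = 1/(3 + 4*(4 + 2)) = 1/(3 + 4*6) = 1/(3 + 24) = 1/27 ≈ 0.037037)
t(s) = -36 (t(s) = (-1 - 5)*(5 + 1) = -6*6 = -36)
(h + t(b))*l = (28 - 36)*(-12) = -8*(-12) = 96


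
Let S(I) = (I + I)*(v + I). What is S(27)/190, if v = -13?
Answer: 378/95 ≈ 3.9789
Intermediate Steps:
S(I) = 2*I*(-13 + I) (S(I) = (I + I)*(-13 + I) = (2*I)*(-13 + I) = 2*I*(-13 + I))
S(27)/190 = (2*27*(-13 + 27))/190 = (2*27*14)*(1/190) = 756*(1/190) = 378/95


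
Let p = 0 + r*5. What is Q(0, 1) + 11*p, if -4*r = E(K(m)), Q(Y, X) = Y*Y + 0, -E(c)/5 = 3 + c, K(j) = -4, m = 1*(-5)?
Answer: -275/4 ≈ -68.750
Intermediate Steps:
m = -5
E(c) = -15 - 5*c (E(c) = -5*(3 + c) = -15 - 5*c)
Q(Y, X) = Y**2 (Q(Y, X) = Y**2 + 0 = Y**2)
r = -5/4 (r = -(-15 - 5*(-4))/4 = -(-15 + 20)/4 = -1/4*5 = -5/4 ≈ -1.2500)
p = -25/4 (p = 0 - 5/4*5 = 0 - 25/4 = -25/4 ≈ -6.2500)
Q(0, 1) + 11*p = 0**2 + 11*(-25/4) = 0 - 275/4 = -275/4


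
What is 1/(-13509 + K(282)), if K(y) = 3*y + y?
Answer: -1/12381 ≈ -8.0769e-5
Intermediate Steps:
K(y) = 4*y
1/(-13509 + K(282)) = 1/(-13509 + 4*282) = 1/(-13509 + 1128) = 1/(-12381) = -1/12381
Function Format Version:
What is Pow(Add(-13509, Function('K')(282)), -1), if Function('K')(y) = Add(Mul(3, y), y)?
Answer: Rational(-1, 12381) ≈ -8.0769e-5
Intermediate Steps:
Function('K')(y) = Mul(4, y)
Pow(Add(-13509, Function('K')(282)), -1) = Pow(Add(-13509, Mul(4, 282)), -1) = Pow(Add(-13509, 1128), -1) = Pow(-12381, -1) = Rational(-1, 12381)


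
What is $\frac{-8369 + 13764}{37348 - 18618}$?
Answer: $\frac{1079}{3746} \approx 0.28804$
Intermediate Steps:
$\frac{-8369 + 13764}{37348 - 18618} = \frac{5395}{18730} = 5395 \cdot \frac{1}{18730} = \frac{1079}{3746}$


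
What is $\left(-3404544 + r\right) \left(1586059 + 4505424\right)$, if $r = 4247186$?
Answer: $5132939418086$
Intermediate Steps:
$\left(-3404544 + r\right) \left(1586059 + 4505424\right) = \left(-3404544 + 4247186\right) \left(1586059 + 4505424\right) = 842642 \cdot 6091483 = 5132939418086$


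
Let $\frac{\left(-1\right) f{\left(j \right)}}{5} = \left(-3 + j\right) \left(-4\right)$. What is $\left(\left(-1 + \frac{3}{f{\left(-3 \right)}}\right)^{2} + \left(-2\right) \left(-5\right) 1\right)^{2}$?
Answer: $\frac{312617761}{2560000} \approx 122.12$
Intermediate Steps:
$f{\left(j \right)} = -60 + 20 j$ ($f{\left(j \right)} = - 5 \left(-3 + j\right) \left(-4\right) = - 5 \left(12 - 4 j\right) = -60 + 20 j$)
$\left(\left(-1 + \frac{3}{f{\left(-3 \right)}}\right)^{2} + \left(-2\right) \left(-5\right) 1\right)^{2} = \left(\left(-1 + \frac{3}{-60 + 20 \left(-3\right)}\right)^{2} + \left(-2\right) \left(-5\right) 1\right)^{2} = \left(\left(-1 + \frac{3}{-60 - 60}\right)^{2} + 10 \cdot 1\right)^{2} = \left(\left(-1 + \frac{3}{-120}\right)^{2} + 10\right)^{2} = \left(\left(-1 + 3 \left(- \frac{1}{120}\right)\right)^{2} + 10\right)^{2} = \left(\left(-1 - \frac{1}{40}\right)^{2} + 10\right)^{2} = \left(\left(- \frac{41}{40}\right)^{2} + 10\right)^{2} = \left(\frac{1681}{1600} + 10\right)^{2} = \left(\frac{17681}{1600}\right)^{2} = \frac{312617761}{2560000}$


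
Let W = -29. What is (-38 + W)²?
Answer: 4489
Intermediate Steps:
(-38 + W)² = (-38 - 29)² = (-67)² = 4489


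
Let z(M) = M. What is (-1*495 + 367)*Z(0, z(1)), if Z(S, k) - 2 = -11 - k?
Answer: 1280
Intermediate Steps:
Z(S, k) = -9 - k (Z(S, k) = 2 + (-11 - k) = -9 - k)
(-1*495 + 367)*Z(0, z(1)) = (-1*495 + 367)*(-9 - 1*1) = (-495 + 367)*(-9 - 1) = -128*(-10) = 1280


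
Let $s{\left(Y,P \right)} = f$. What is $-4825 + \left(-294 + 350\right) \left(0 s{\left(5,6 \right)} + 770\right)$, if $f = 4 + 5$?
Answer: $38295$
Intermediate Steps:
$f = 9$
$s{\left(Y,P \right)} = 9$
$-4825 + \left(-294 + 350\right) \left(0 s{\left(5,6 \right)} + 770\right) = -4825 + \left(-294 + 350\right) \left(0 \cdot 9 + 770\right) = -4825 + 56 \left(0 + 770\right) = -4825 + 56 \cdot 770 = -4825 + 43120 = 38295$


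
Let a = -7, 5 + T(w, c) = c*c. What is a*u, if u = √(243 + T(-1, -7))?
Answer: -7*√287 ≈ -118.59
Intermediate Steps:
T(w, c) = -5 + c² (T(w, c) = -5 + c*c = -5 + c²)
u = √287 (u = √(243 + (-5 + (-7)²)) = √(243 + (-5 + 49)) = √(243 + 44) = √287 ≈ 16.941)
a*u = -7*√287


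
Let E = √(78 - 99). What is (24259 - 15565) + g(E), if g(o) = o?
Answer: 8694 + I*√21 ≈ 8694.0 + 4.5826*I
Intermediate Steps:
E = I*√21 (E = √(-21) = I*√21 ≈ 4.5826*I)
(24259 - 15565) + g(E) = (24259 - 15565) + I*√21 = 8694 + I*√21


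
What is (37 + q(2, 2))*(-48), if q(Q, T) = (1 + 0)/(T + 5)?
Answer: -12480/7 ≈ -1782.9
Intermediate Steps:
q(Q, T) = 1/(5 + T)
(37 + q(2, 2))*(-48) = (37 + 1/(5 + 2))*(-48) = (37 + 1/7)*(-48) = (37 + ⅐)*(-48) = (260/7)*(-48) = -12480/7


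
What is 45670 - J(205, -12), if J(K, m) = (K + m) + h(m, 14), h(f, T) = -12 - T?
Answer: 45503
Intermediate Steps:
J(K, m) = -26 + K + m (J(K, m) = (K + m) + (-12 - 1*14) = (K + m) + (-12 - 14) = (K + m) - 26 = -26 + K + m)
45670 - J(205, -12) = 45670 - (-26 + 205 - 12) = 45670 - 1*167 = 45670 - 167 = 45503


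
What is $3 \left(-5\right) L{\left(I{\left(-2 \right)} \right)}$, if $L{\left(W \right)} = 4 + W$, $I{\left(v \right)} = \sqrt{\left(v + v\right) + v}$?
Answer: $-60 - 15 i \sqrt{6} \approx -60.0 - 36.742 i$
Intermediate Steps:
$I{\left(v \right)} = \sqrt{3} \sqrt{v}$ ($I{\left(v \right)} = \sqrt{2 v + v} = \sqrt{3 v} = \sqrt{3} \sqrt{v}$)
$3 \left(-5\right) L{\left(I{\left(-2 \right)} \right)} = 3 \left(-5\right) \left(4 + \sqrt{3} \sqrt{-2}\right) = - 15 \left(4 + \sqrt{3} i \sqrt{2}\right) = - 15 \left(4 + i \sqrt{6}\right) = -60 - 15 i \sqrt{6}$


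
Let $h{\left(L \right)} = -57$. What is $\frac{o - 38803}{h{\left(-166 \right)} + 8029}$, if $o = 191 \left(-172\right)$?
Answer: $- \frac{71655}{7972} \approx -8.9883$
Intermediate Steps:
$o = -32852$
$\frac{o - 38803}{h{\left(-166 \right)} + 8029} = \frac{-32852 - 38803}{-57 + 8029} = - \frac{71655}{7972}$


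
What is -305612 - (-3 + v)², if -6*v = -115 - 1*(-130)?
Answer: -1222569/4 ≈ -3.0564e+5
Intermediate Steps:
v = -5/2 (v = -(-115 - 1*(-130))/6 = -(-115 + 130)/6 = -⅙*15 = -5/2 ≈ -2.5000)
-305612 - (-3 + v)² = -305612 - (-3 - 5/2)² = -305612 - (-11/2)² = -305612 - 1*121/4 = -305612 - 121/4 = -1222569/4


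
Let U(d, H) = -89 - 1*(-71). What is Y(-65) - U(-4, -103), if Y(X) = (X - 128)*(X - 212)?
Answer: 53479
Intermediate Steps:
U(d, H) = -18 (U(d, H) = -89 + 71 = -18)
Y(X) = (-212 + X)*(-128 + X) (Y(X) = (-128 + X)*(-212 + X) = (-212 + X)*(-128 + X))
Y(-65) - U(-4, -103) = (27136 + (-65)² - 340*(-65)) - 1*(-18) = (27136 + 4225 + 22100) + 18 = 53461 + 18 = 53479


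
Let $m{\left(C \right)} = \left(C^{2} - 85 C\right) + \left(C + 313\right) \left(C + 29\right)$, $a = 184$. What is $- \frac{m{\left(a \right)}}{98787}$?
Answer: $- \frac{41359}{32929} \approx -1.256$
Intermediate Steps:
$m{\left(C \right)} = C^{2} - 85 C + \left(29 + C\right) \left(313 + C\right)$ ($m{\left(C \right)} = \left(C^{2} - 85 C\right) + \left(313 + C\right) \left(29 + C\right) = \left(C^{2} - 85 C\right) + \left(29 + C\right) \left(313 + C\right) = C^{2} - 85 C + \left(29 + C\right) \left(313 + C\right)$)
$- \frac{m{\left(a \right)}}{98787} = - \frac{9077 + 2 \cdot 184^{2} + 257 \cdot 184}{98787} = - \frac{9077 + 2 \cdot 33856 + 47288}{98787} = - \frac{9077 + 67712 + 47288}{98787} = - \frac{124077}{98787} = \left(-1\right) \frac{41359}{32929} = - \frac{41359}{32929}$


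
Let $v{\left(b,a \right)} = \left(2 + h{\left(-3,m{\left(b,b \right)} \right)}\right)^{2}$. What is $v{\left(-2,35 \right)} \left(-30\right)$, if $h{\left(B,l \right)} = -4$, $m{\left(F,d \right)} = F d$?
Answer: $-120$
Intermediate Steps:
$v{\left(b,a \right)} = 4$ ($v{\left(b,a \right)} = \left(2 - 4\right)^{2} = \left(-2\right)^{2} = 4$)
$v{\left(-2,35 \right)} \left(-30\right) = 4 \left(-30\right) = -120$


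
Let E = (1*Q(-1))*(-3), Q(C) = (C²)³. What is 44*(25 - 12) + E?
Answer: 569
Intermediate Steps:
Q(C) = C⁶
E = -3 (E = (1*(-1)⁶)*(-3) = (1*1)*(-3) = 1*(-3) = -3)
44*(25 - 12) + E = 44*(25 - 12) - 3 = 44*13 - 3 = 572 - 3 = 569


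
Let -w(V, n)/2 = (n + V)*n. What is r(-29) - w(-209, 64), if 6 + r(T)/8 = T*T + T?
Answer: -12112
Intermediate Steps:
r(T) = -48 + 8*T + 8*T**2 (r(T) = -48 + 8*(T*T + T) = -48 + 8*(T**2 + T) = -48 + 8*(T + T**2) = -48 + (8*T + 8*T**2) = -48 + 8*T + 8*T**2)
w(V, n) = -2*n*(V + n) (w(V, n) = -2*(n + V)*n = -2*(V + n)*n = -2*n*(V + n))
r(-29) - w(-209, 64) = (-48 + 8*(-29) + 8*(-29)**2) - (-2)*64*(-209 + 64) = (-48 - 232 + 8*841) - (-2)*64*(-145) = (-48 - 232 + 6728) - 1*18560 = 6448 - 18560 = -12112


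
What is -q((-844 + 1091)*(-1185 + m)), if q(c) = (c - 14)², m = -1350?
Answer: -392075093281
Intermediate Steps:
q(c) = (-14 + c)²
-q((-844 + 1091)*(-1185 + m)) = -(-14 + (-844 + 1091)*(-1185 - 1350))² = -(-14 + 247*(-2535))² = -(-14 - 626145)² = -1*(-626159)² = -1*392075093281 = -392075093281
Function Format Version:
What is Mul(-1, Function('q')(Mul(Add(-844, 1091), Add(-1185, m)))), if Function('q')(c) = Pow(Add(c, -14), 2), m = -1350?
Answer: -392075093281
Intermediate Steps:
Function('q')(c) = Pow(Add(-14, c), 2)
Mul(-1, Function('q')(Mul(Add(-844, 1091), Add(-1185, m)))) = Mul(-1, Pow(Add(-14, Mul(Add(-844, 1091), Add(-1185, -1350))), 2)) = Mul(-1, Pow(Add(-14, Mul(247, -2535)), 2)) = Mul(-1, Pow(Add(-14, -626145), 2)) = Mul(-1, Pow(-626159, 2)) = Mul(-1, 392075093281) = -392075093281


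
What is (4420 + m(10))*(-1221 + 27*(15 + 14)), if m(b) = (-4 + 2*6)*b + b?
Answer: -1975380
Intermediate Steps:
m(b) = 9*b (m(b) = (-4 + 12)*b + b = 8*b + b = 9*b)
(4420 + m(10))*(-1221 + 27*(15 + 14)) = (4420 + 9*10)*(-1221 + 27*(15 + 14)) = (4420 + 90)*(-1221 + 27*29) = 4510*(-1221 + 783) = 4510*(-438) = -1975380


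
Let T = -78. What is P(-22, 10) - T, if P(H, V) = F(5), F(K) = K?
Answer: 83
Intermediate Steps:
P(H, V) = 5
P(-22, 10) - T = 5 - 1*(-78) = 5 + 78 = 83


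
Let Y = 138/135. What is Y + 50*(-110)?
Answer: -247454/45 ≈ -5499.0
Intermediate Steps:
Y = 46/45 (Y = 138*(1/135) = 46/45 ≈ 1.0222)
Y + 50*(-110) = 46/45 + 50*(-110) = 46/45 - 5500 = -247454/45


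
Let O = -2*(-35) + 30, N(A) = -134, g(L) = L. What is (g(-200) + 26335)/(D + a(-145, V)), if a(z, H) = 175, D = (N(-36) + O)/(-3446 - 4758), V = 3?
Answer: 107205770/717867 ≈ 149.34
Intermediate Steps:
O = 100 (O = 70 + 30 = 100)
D = 17/4102 (D = (-134 + 100)/(-3446 - 4758) = -34/(-8204) = -34*(-1/8204) = 17/4102 ≈ 0.0041443)
(g(-200) + 26335)/(D + a(-145, V)) = (-200 + 26335)/(17/4102 + 175) = 26135/(717867/4102) = 26135*(4102/717867) = 107205770/717867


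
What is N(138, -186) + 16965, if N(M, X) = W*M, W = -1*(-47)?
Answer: 23451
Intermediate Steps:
W = 47
N(M, X) = 47*M
N(138, -186) + 16965 = 47*138 + 16965 = 6486 + 16965 = 23451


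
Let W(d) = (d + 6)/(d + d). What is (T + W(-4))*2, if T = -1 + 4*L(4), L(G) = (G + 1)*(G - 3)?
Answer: 75/2 ≈ 37.500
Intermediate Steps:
L(G) = (1 + G)*(-3 + G)
W(d) = (6 + d)/(2*d) (W(d) = (6 + d)/((2*d)) = (6 + d)*(1/(2*d)) = (6 + d)/(2*d))
T = 19 (T = -1 + 4*(-3 + 4**2 - 2*4) = -1 + 4*(-3 + 16 - 8) = -1 + 4*5 = -1 + 20 = 19)
(T + W(-4))*2 = (19 + (1/2)*(6 - 4)/(-4))*2 = (19 + (1/2)*(-1/4)*2)*2 = (19 - 1/4)*2 = (75/4)*2 = 75/2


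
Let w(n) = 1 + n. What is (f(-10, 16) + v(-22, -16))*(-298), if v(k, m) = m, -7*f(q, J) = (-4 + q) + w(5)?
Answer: 30992/7 ≈ 4427.4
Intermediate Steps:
f(q, J) = -2/7 - q/7 (f(q, J) = -((-4 + q) + (1 + 5))/7 = -((-4 + q) + 6)/7 = -(2 + q)/7 = -2/7 - q/7)
(f(-10, 16) + v(-22, -16))*(-298) = ((-2/7 - ⅐*(-10)) - 16)*(-298) = ((-2/7 + 10/7) - 16)*(-298) = (8/7 - 16)*(-298) = -104/7*(-298) = 30992/7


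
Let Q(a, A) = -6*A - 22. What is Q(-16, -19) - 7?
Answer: 85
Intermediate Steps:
Q(a, A) = -22 - 6*A
Q(-16, -19) - 7 = (-22 - 6*(-19)) - 7 = (-22 + 114) - 7 = 92 - 7 = 85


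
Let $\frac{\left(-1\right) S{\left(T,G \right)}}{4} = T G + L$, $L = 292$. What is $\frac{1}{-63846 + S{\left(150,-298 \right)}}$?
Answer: $\frac{1}{113786} \approx 8.7884 \cdot 10^{-6}$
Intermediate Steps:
$S{\left(T,G \right)} = -1168 - 4 G T$ ($S{\left(T,G \right)} = - 4 \left(T G + 292\right) = - 4 \left(G T + 292\right) = - 4 \left(292 + G T\right) = -1168 - 4 G T$)
$\frac{1}{-63846 + S{\left(150,-298 \right)}} = \frac{1}{-63846 - \left(1168 - 178800\right)} = \frac{1}{-63846 + \left(-1168 + 178800\right)} = \frac{1}{-63846 + 177632} = \frac{1}{113786}$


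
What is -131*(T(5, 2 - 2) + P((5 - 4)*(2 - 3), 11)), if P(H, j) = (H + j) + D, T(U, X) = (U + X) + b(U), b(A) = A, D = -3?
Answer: -2227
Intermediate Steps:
T(U, X) = X + 2*U (T(U, X) = (U + X) + U = X + 2*U)
P(H, j) = -3 + H + j (P(H, j) = (H + j) - 3 = -3 + H + j)
-131*(T(5, 2 - 2) + P((5 - 4)*(2 - 3), 11)) = -131*(((2 - 2) + 2*5) + (-3 + (5 - 4)*(2 - 3) + 11)) = -131*((0 + 10) + (-3 + 1*(-1) + 11)) = -131*(10 + (-3 - 1 + 11)) = -131*(10 + 7) = -131*17 = -2227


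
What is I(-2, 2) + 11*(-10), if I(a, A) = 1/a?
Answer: -221/2 ≈ -110.50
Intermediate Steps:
I(-2, 2) + 11*(-10) = 1/(-2) + 11*(-10) = -½ - 110 = -221/2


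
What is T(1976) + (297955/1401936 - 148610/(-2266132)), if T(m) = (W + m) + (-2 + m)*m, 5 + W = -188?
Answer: 281769063142723061/72203909808 ≈ 3.9024e+6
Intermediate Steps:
W = -193 (W = -5 - 188 = -193)
T(m) = -193 + m + m*(-2 + m) (T(m) = (-193 + m) + (-2 + m)*m = (-193 + m) + m*(-2 + m) = -193 + m + m*(-2 + m))
T(1976) + (297955/1401936 - 148610/(-2266132)) = (-193 + 1976² - 1*1976) + (297955/1401936 - 148610/(-2266132)) = (-193 + 3904576 - 1976) + (297955*(1/1401936) - 148610*(-1/2266132)) = 3902407 + (297955/1401936 + 6755/103006) = 3902407 + 20080615205/72203909808 = 281769063142723061/72203909808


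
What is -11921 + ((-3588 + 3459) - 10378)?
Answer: -22428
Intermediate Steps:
-11921 + ((-3588 + 3459) - 10378) = -11921 + (-129 - 10378) = -11921 - 10507 = -22428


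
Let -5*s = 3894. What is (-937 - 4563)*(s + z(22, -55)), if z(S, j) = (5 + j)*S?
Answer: 10333400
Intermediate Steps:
s = -3894/5 (s = -1/5*3894 = -3894/5 ≈ -778.80)
z(S, j) = S*(5 + j)
(-937 - 4563)*(s + z(22, -55)) = (-937 - 4563)*(-3894/5 + 22*(5 - 55)) = -5500*(-3894/5 + 22*(-50)) = -5500*(-3894/5 - 1100) = -5500*(-9394/5) = 10333400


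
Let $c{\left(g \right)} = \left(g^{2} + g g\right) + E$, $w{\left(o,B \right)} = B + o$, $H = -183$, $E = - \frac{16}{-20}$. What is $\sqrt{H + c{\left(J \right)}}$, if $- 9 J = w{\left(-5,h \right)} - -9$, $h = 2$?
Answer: $\frac{i \sqrt{40795}}{15} \approx 13.465 i$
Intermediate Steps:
$E = \frac{4}{5}$ ($E = \left(-16\right) \left(- \frac{1}{20}\right) = \frac{4}{5} \approx 0.8$)
$J = - \frac{2}{3}$ ($J = - \frac{\left(2 - 5\right) - -9}{9} = - \frac{-3 + 9}{9} = \left(- \frac{1}{9}\right) 6 = - \frac{2}{3} \approx -0.66667$)
$c{\left(g \right)} = \frac{4}{5} + 2 g^{2}$ ($c{\left(g \right)} = \left(g^{2} + g g\right) + \frac{4}{5} = \left(g^{2} + g^{2}\right) + \frac{4}{5} = 2 g^{2} + \frac{4}{5} = \frac{4}{5} + 2 g^{2}$)
$\sqrt{H + c{\left(J \right)}} = \sqrt{-183 + \left(\frac{4}{5} + 2 \left(- \frac{2}{3}\right)^{2}\right)} = \sqrt{-183 + \left(\frac{4}{5} + 2 \cdot \frac{4}{9}\right)} = \sqrt{-183 + \left(\frac{4}{5} + \frac{8}{9}\right)} = \sqrt{-183 + \frac{76}{45}} = \sqrt{- \frac{8159}{45}} = \frac{i \sqrt{40795}}{15}$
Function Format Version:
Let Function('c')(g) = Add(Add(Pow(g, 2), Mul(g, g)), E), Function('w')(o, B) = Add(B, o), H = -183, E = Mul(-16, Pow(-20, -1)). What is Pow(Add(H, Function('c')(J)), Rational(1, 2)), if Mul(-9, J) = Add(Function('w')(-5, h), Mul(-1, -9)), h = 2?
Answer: Mul(Rational(1, 15), I, Pow(40795, Rational(1, 2))) ≈ Mul(13.465, I)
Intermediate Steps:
E = Rational(4, 5) (E = Mul(-16, Rational(-1, 20)) = Rational(4, 5) ≈ 0.80000)
J = Rational(-2, 3) (J = Mul(Rational(-1, 9), Add(Add(2, -5), Mul(-1, -9))) = Mul(Rational(-1, 9), Add(-3, 9)) = Mul(Rational(-1, 9), 6) = Rational(-2, 3) ≈ -0.66667)
Function('c')(g) = Add(Rational(4, 5), Mul(2, Pow(g, 2))) (Function('c')(g) = Add(Add(Pow(g, 2), Mul(g, g)), Rational(4, 5)) = Add(Add(Pow(g, 2), Pow(g, 2)), Rational(4, 5)) = Add(Mul(2, Pow(g, 2)), Rational(4, 5)) = Add(Rational(4, 5), Mul(2, Pow(g, 2))))
Pow(Add(H, Function('c')(J)), Rational(1, 2)) = Pow(Add(-183, Add(Rational(4, 5), Mul(2, Pow(Rational(-2, 3), 2)))), Rational(1, 2)) = Pow(Add(-183, Add(Rational(4, 5), Mul(2, Rational(4, 9)))), Rational(1, 2)) = Pow(Add(-183, Add(Rational(4, 5), Rational(8, 9))), Rational(1, 2)) = Pow(Add(-183, Rational(76, 45)), Rational(1, 2)) = Pow(Rational(-8159, 45), Rational(1, 2)) = Mul(Rational(1, 15), I, Pow(40795, Rational(1, 2)))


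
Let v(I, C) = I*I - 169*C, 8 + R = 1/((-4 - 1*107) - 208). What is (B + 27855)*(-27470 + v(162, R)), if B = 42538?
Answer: 2841272659/319 ≈ 8.9068e+6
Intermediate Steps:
R = -2553/319 (R = -8 + 1/((-4 - 1*107) - 208) = -8 + 1/((-4 - 107) - 208) = -8 + 1/(-111 - 208) = -8 + 1/(-319) = -8 - 1/319 = -2553/319 ≈ -8.0031)
v(I, C) = I**2 - 169*C
(B + 27855)*(-27470 + v(162, R)) = (42538 + 27855)*(-27470 + (162**2 - 169*(-2553/319))) = 70393*(-27470 + (26244 + 431457/319)) = 70393*(-27470 + 8803293/319) = 70393*(40363/319) = 2841272659/319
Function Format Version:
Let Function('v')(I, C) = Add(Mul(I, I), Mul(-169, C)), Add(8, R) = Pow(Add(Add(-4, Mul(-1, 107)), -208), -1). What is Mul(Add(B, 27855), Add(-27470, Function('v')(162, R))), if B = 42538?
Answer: Rational(2841272659, 319) ≈ 8.9068e+6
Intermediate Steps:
R = Rational(-2553, 319) (R = Add(-8, Pow(Add(Add(-4, Mul(-1, 107)), -208), -1)) = Add(-8, Pow(Add(Add(-4, -107), -208), -1)) = Add(-8, Pow(Add(-111, -208), -1)) = Add(-8, Pow(-319, -1)) = Add(-8, Rational(-1, 319)) = Rational(-2553, 319) ≈ -8.0031)
Function('v')(I, C) = Add(Pow(I, 2), Mul(-169, C))
Mul(Add(B, 27855), Add(-27470, Function('v')(162, R))) = Mul(Add(42538, 27855), Add(-27470, Add(Pow(162, 2), Mul(-169, Rational(-2553, 319))))) = Mul(70393, Add(-27470, Add(26244, Rational(431457, 319)))) = Mul(70393, Add(-27470, Rational(8803293, 319))) = Mul(70393, Rational(40363, 319)) = Rational(2841272659, 319)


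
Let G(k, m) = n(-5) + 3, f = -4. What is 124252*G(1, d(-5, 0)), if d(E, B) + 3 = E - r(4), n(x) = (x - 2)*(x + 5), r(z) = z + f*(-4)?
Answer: 372756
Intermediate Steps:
r(z) = 16 + z (r(z) = z - 4*(-4) = z + 16 = 16 + z)
n(x) = (-2 + x)*(5 + x)
d(E, B) = -23 + E (d(E, B) = -3 + (E - (16 + 4)) = -3 + (E - 1*20) = -3 + (E - 20) = -3 + (-20 + E) = -23 + E)
G(k, m) = 3 (G(k, m) = (-10 + (-5)² + 3*(-5)) + 3 = (-10 + 25 - 15) + 3 = 0 + 3 = 3)
124252*G(1, d(-5, 0)) = 124252*3 = 372756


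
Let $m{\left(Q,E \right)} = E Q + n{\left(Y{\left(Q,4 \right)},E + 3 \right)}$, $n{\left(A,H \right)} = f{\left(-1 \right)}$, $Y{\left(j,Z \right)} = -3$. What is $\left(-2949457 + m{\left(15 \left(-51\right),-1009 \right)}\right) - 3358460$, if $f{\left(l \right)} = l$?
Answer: $-5536033$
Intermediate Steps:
$n{\left(A,H \right)} = -1$
$m{\left(Q,E \right)} = -1 + E Q$ ($m{\left(Q,E \right)} = E Q - 1 = -1 + E Q$)
$\left(-2949457 + m{\left(15 \left(-51\right),-1009 \right)}\right) - 3358460 = \left(-2949457 - \left(1 + 1009 \cdot 15 \left(-51\right)\right)\right) - 3358460 = \left(-2949457 - -771884\right) - 3358460 = \left(-2949457 + \left(-1 + 771885\right)\right) - 3358460 = \left(-2949457 + 771884\right) - 3358460 = -2177573 - 3358460 = -5536033$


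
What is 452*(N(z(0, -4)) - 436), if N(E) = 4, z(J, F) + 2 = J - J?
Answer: -195264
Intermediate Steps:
z(J, F) = -2 (z(J, F) = -2 + (J - J) = -2 + 0 = -2)
452*(N(z(0, -4)) - 436) = 452*(4 - 436) = 452*(-432) = -195264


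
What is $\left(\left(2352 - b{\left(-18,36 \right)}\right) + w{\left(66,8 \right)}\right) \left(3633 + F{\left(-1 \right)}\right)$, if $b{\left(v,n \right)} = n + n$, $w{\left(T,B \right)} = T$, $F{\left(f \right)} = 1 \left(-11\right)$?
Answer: $8497212$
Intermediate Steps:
$F{\left(f \right)} = -11$
$b{\left(v,n \right)} = 2 n$
$\left(\left(2352 - b{\left(-18,36 \right)}\right) + w{\left(66,8 \right)}\right) \left(3633 + F{\left(-1 \right)}\right) = \left(\left(2352 - 2 \cdot 36\right) + 66\right) \left(3633 - 11\right) = \left(\left(2352 - 72\right) + 66\right) 3622 = \left(2280 + 66\right) 3622 = 2346 \cdot 3622 = 8497212$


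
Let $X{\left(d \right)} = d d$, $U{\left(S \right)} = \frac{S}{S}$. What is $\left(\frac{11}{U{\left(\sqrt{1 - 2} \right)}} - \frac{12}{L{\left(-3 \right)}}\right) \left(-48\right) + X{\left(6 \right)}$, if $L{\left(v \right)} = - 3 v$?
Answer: $-428$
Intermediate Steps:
$U{\left(S \right)} = 1$
$X{\left(d \right)} = d^{2}$
$\left(\frac{11}{U{\left(\sqrt{1 - 2} \right)}} - \frac{12}{L{\left(-3 \right)}}\right) \left(-48\right) + X{\left(6 \right)} = \left(\frac{11}{1} - \frac{12}{\left(-3\right) \left(-3\right)}\right) \left(-48\right) + 6^{2} = \left(11 \cdot 1 - \frac{12}{9}\right) \left(-48\right) + 36 = \left(11 - \frac{4}{3}\right) \left(-48\right) + 36 = \frac{29}{3} \left(-48\right) + 36 = -464 + 36 = -428$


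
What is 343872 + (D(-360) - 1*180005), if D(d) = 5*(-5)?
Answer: 163842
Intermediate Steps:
D(d) = -25
343872 + (D(-360) - 1*180005) = 343872 + (-25 - 1*180005) = 343872 + (-25 - 180005) = 343872 - 180030 = 163842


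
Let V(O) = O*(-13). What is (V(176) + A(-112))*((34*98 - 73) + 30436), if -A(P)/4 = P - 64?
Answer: -53372880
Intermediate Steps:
V(O) = -13*O
A(P) = 256 - 4*P (A(P) = -4*(P - 64) = -4*(-64 + P) = 256 - 4*P)
(V(176) + A(-112))*((34*98 - 73) + 30436) = (-13*176 + (256 - 4*(-112)))*((34*98 - 73) + 30436) = (-2288 + (256 + 448))*((3332 - 73) + 30436) = (-2288 + 704)*(3259 + 30436) = -1584*33695 = -53372880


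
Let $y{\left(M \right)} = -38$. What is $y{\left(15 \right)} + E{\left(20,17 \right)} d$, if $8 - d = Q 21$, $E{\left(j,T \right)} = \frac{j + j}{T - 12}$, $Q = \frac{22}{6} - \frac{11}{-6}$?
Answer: $-898$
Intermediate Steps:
$Q = \frac{11}{2}$ ($Q = 22 \cdot \frac{1}{6} - - \frac{11}{6} = \frac{11}{3} + \frac{11}{6} = \frac{11}{2} \approx 5.5$)
$E{\left(j,T \right)} = \frac{2 j}{-12 + T}$
$d = - \frac{215}{2}$ ($d = 8 - \frac{11}{2} \cdot 21 = 8 - \frac{231}{2} = - \frac{215}{2} \approx -107.5$)
$y{\left(15 \right)} + E{\left(20,17 \right)} d = -38 + 2 \cdot 20 \frac{1}{-12 + 17} \left(- \frac{215}{2}\right) = -38 + 2 \cdot 20 \cdot \frac{1}{5} \left(- \frac{215}{2}\right) = -38 + 8 \left(- \frac{215}{2}\right) = -38 - 860 = -898$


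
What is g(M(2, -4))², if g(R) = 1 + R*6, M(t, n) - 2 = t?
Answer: 625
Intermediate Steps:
M(t, n) = 2 + t
g(R) = 1 + 6*R
g(M(2, -4))² = (1 + 6*(2 + 2))² = (1 + 6*4)² = (1 + 24)² = 25² = 625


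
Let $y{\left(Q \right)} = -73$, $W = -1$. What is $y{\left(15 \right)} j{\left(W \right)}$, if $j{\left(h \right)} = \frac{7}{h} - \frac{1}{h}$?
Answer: $438$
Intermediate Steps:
$j{\left(h \right)} = \frac{6}{h}$
$y{\left(15 \right)} j{\left(W \right)} = - 73 \frac{6}{-1} = - 73 \cdot 6 \left(-1\right) = \left(-73\right) \left(-6\right) = 438$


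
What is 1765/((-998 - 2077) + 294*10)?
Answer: -353/27 ≈ -13.074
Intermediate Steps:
1765/((-998 - 2077) + 294*10) = 1765/(-3075 + 2940) = 1765/(-135) = 1765*(-1/135) = -353/27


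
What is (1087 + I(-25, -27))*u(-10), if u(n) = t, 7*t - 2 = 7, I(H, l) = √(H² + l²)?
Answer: 9783/7 + 9*√1354/7 ≈ 1444.9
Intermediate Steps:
t = 9/7 (t = 2/7 + (⅐)*7 = 2/7 + 1 = 9/7 ≈ 1.2857)
u(n) = 9/7
(1087 + I(-25, -27))*u(-10) = (1087 + √((-25)² + (-27)²))*(9/7) = (1087 + √(625 + 729))*(9/7) = (1087 + √1354)*(9/7) = 9783/7 + 9*√1354/7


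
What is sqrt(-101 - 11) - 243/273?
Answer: -81/91 + 4*I*sqrt(7) ≈ -0.89011 + 10.583*I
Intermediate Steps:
sqrt(-101 - 11) - 243/273 = sqrt(-112) - 243*1/273 = 4*I*sqrt(7) - 81/91 = -81/91 + 4*I*sqrt(7)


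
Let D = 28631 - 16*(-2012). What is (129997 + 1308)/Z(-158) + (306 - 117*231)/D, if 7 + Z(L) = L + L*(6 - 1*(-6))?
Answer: -8041435996/125356203 ≈ -64.149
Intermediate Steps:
Z(L) = -7 + 13*L (Z(L) = -7 + (L + L*(6 - 1*(-6))) = -7 + (L + L*(6 + 6)) = -7 + (L + L*12) = -7 + (L + 12*L) = -7 + 13*L)
D = 60823 (D = 28631 - 1*(-32192) = 28631 + 32192 = 60823)
(129997 + 1308)/Z(-158) + (306 - 117*231)/D = (129997 + 1308)/(-7 + 13*(-158)) + (306 - 117*231)/60823 = 131305/(-7 - 2054) + (306 - 27027)*(1/60823) = 131305/(-2061) - 26721*1/60823 = 131305*(-1/2061) - 26721/60823 = -131305/2061 - 26721/60823 = -8041435996/125356203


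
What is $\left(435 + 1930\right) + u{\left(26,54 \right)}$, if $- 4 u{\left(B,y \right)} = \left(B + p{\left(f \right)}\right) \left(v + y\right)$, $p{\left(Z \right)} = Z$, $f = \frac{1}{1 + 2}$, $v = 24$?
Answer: $\frac{3703}{2} \approx 1851.5$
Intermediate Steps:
$f = \frac{1}{3} \approx 0.33333$
$u{\left(B,y \right)} = - \frac{\left(24 + y\right) \left(\frac{1}{3} + B\right)}{4}$ ($u{\left(B,y \right)} = - \frac{\left(B + \frac{1}{3}\right) \left(24 + y\right)}{4} = - \frac{\left(\frac{1}{3} + B\right) \left(24 + y\right)}{4} = - \frac{\left(24 + y\right) \left(\frac{1}{3} + B\right)}{4}$)
$\left(435 + 1930\right) + u{\left(26,54 \right)} = \left(435 + 1930\right) - \left(\frac{325}{2} + 351\right) = 2365 - \frac{1027}{2} = \frac{3703}{2}$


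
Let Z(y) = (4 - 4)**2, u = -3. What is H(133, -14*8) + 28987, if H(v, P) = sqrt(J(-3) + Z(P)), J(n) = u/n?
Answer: 28988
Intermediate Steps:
Z(y) = 0 (Z(y) = 0**2 = 0)
J(n) = -3/n
H(v, P) = 1 (H(v, P) = sqrt(-3/(-3) + 0) = sqrt(-3*(-1/3) + 0) = sqrt(1 + 0) = sqrt(1) = 1)
H(133, -14*8) + 28987 = 1 + 28987 = 28988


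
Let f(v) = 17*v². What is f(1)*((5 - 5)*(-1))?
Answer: 0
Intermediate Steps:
f(1)*((5 - 5)*(-1)) = (17*1²)*((5 - 5)*(-1)) = (17*1)*(0*(-1)) = 17*0 = 0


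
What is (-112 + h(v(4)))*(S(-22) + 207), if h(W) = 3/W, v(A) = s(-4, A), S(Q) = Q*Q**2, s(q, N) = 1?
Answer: 1138069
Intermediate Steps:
S(Q) = Q**3
v(A) = 1
(-112 + h(v(4)))*(S(-22) + 207) = (-112 + 3/1)*((-22)**3 + 207) = (-112 + 3*1)*(-10648 + 207) = (-112 + 3)*(-10441) = -109*(-10441) = 1138069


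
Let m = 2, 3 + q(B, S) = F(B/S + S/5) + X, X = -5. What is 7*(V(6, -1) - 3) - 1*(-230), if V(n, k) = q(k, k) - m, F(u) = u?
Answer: 723/5 ≈ 144.60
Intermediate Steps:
q(B, S) = -8 + S/5 + B/S (q(B, S) = -3 + ((B/S + S/5) - 5) = -3 + ((S/5 + B/S) - 5) = -3 + (-5 + S/5 + B/S) = -8 + S/5 + B/S)
V(n, k) = -9 + k/5 (V(n, k) = (-8 + k/5 + k/k) - 1*2 = (-8 + k/5 + 1) - 2 = (-7 + k/5) - 2 = -9 + k/5)
7*(V(6, -1) - 3) - 1*(-230) = 7*((-9 + (⅕)*(-1)) - 3) - 1*(-230) = 7*((-9 - ⅕) - 3) + 230 = 7*(-46/5 - 3) + 230 = 7*(-61/5) + 230 = -427/5 + 230 = 723/5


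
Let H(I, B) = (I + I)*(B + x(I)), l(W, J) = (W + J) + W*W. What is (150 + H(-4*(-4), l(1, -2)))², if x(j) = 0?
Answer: 22500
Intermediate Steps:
l(W, J) = J + W + W² (l(W, J) = (J + W) + W² = J + W + W²)
H(I, B) = 2*B*I (H(I, B) = (I + I)*(B + 0) = (2*I)*B = 2*B*I)
(150 + H(-4*(-4), l(1, -2)))² = (150 + 2*(-2 + 1 + 1²)*(-4*(-4)))² = (150 + 2*(-2 + 1 + 1)*16)² = (150 + 2*0*16)² = (150 + 0)² = 150² = 22500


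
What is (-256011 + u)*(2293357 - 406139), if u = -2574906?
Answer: -5342557518906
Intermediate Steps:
(-256011 + u)*(2293357 - 406139) = (-256011 - 2574906)*(2293357 - 406139) = -2830917*1887218 = -5342557518906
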